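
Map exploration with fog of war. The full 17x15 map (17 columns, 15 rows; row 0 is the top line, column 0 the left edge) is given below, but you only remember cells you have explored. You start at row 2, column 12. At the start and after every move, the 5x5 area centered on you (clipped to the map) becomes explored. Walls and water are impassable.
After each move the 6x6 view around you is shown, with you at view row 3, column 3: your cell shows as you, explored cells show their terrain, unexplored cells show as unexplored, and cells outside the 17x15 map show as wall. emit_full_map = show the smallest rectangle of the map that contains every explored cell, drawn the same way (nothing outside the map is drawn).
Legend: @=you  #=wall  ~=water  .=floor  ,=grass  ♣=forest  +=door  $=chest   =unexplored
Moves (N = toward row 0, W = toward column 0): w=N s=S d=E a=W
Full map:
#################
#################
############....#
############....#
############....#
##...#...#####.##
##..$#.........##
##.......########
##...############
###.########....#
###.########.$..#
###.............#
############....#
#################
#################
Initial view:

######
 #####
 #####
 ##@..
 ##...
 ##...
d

######
######
######
##.@..
##....
##....

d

######
######
######
#..@.#
#....#
#....#

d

######
######
######
...@##
....##
....##

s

######
######
....##
...@##
....##
 #.###

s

######
....##
....##
...@##
 #.###
 ..###

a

######
#....#
#....#
#..@.#
 ##.##
 ...##

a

######
##....
##....
##.@..
 ###.#
 ....#

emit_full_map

#######
#######
##....#
##....#
##.@..#
 ###.##
 ....##

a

 #####
 ##...
 ##...
 ##@..
 ####.
 .....

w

 #####
 #####
 ##...
 ##@..
 ##...
 ####.

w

######
 #####
 #####
 ##@..
 ##...
 ##...

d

######
######
######
##.@..
##....
##....

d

######
######
######
#..@.#
#....#
#....#

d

######
######
######
...@##
....##
....##


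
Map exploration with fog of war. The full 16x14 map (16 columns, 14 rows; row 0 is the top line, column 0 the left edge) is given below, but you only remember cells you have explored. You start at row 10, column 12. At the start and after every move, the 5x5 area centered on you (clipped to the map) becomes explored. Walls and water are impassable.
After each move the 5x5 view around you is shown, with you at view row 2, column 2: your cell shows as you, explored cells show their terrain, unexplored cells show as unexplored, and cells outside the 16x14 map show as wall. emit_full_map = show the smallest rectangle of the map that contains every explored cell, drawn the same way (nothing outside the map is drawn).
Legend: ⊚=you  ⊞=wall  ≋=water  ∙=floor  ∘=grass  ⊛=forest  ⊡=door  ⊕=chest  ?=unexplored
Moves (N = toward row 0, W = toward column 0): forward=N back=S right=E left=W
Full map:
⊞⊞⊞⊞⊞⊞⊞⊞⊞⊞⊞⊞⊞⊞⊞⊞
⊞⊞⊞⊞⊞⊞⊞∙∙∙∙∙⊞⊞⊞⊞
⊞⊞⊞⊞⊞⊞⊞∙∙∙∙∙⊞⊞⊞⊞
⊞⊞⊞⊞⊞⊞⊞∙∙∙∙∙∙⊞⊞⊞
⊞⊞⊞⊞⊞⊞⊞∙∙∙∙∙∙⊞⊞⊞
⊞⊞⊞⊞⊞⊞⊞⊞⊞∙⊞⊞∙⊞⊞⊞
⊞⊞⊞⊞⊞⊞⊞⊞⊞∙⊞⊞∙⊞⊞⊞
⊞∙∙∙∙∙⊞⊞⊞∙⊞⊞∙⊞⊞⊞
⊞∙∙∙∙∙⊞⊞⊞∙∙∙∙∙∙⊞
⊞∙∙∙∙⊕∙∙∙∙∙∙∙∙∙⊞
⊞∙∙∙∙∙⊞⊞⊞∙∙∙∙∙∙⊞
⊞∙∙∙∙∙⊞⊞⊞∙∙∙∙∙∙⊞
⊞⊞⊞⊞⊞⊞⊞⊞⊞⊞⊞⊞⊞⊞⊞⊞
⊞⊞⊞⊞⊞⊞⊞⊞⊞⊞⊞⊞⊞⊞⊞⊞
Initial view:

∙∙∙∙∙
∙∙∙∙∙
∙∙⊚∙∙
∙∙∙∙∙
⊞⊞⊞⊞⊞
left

∙∙∙∙∙
∙∙∙∙∙
∙∙⊚∙∙
∙∙∙∙∙
⊞⊞⊞⊞⊞

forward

∙⊞⊞∙⊞
∙∙∙∙∙
∙∙⊚∙∙
∙∙∙∙∙
∙∙∙∙∙

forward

∙⊞⊞∙⊞
∙⊞⊞∙⊞
∙∙⊚∙∙
∙∙∙∙∙
∙∙∙∙∙

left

⊞∙⊞⊞∙
⊞∙⊞⊞∙
⊞∙⊚∙∙
∙∙∙∙∙
⊞∙∙∙∙

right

∙⊞⊞∙⊞
∙⊞⊞∙⊞
∙∙⊚∙∙
∙∙∙∙∙
∙∙∙∙∙

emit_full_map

⊞∙⊞⊞∙⊞?
⊞∙⊞⊞∙⊞?
⊞∙∙⊚∙∙∙
∙∙∙∙∙∙∙
⊞∙∙∙∙∙∙
?∙∙∙∙∙∙
?⊞⊞⊞⊞⊞⊞

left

⊞∙⊞⊞∙
⊞∙⊞⊞∙
⊞∙⊚∙∙
∙∙∙∙∙
⊞∙∙∙∙

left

⊞⊞∙⊞⊞
⊞⊞∙⊞⊞
⊞⊞⊚∙∙
∙∙∙∙∙
⊞⊞∙∙∙


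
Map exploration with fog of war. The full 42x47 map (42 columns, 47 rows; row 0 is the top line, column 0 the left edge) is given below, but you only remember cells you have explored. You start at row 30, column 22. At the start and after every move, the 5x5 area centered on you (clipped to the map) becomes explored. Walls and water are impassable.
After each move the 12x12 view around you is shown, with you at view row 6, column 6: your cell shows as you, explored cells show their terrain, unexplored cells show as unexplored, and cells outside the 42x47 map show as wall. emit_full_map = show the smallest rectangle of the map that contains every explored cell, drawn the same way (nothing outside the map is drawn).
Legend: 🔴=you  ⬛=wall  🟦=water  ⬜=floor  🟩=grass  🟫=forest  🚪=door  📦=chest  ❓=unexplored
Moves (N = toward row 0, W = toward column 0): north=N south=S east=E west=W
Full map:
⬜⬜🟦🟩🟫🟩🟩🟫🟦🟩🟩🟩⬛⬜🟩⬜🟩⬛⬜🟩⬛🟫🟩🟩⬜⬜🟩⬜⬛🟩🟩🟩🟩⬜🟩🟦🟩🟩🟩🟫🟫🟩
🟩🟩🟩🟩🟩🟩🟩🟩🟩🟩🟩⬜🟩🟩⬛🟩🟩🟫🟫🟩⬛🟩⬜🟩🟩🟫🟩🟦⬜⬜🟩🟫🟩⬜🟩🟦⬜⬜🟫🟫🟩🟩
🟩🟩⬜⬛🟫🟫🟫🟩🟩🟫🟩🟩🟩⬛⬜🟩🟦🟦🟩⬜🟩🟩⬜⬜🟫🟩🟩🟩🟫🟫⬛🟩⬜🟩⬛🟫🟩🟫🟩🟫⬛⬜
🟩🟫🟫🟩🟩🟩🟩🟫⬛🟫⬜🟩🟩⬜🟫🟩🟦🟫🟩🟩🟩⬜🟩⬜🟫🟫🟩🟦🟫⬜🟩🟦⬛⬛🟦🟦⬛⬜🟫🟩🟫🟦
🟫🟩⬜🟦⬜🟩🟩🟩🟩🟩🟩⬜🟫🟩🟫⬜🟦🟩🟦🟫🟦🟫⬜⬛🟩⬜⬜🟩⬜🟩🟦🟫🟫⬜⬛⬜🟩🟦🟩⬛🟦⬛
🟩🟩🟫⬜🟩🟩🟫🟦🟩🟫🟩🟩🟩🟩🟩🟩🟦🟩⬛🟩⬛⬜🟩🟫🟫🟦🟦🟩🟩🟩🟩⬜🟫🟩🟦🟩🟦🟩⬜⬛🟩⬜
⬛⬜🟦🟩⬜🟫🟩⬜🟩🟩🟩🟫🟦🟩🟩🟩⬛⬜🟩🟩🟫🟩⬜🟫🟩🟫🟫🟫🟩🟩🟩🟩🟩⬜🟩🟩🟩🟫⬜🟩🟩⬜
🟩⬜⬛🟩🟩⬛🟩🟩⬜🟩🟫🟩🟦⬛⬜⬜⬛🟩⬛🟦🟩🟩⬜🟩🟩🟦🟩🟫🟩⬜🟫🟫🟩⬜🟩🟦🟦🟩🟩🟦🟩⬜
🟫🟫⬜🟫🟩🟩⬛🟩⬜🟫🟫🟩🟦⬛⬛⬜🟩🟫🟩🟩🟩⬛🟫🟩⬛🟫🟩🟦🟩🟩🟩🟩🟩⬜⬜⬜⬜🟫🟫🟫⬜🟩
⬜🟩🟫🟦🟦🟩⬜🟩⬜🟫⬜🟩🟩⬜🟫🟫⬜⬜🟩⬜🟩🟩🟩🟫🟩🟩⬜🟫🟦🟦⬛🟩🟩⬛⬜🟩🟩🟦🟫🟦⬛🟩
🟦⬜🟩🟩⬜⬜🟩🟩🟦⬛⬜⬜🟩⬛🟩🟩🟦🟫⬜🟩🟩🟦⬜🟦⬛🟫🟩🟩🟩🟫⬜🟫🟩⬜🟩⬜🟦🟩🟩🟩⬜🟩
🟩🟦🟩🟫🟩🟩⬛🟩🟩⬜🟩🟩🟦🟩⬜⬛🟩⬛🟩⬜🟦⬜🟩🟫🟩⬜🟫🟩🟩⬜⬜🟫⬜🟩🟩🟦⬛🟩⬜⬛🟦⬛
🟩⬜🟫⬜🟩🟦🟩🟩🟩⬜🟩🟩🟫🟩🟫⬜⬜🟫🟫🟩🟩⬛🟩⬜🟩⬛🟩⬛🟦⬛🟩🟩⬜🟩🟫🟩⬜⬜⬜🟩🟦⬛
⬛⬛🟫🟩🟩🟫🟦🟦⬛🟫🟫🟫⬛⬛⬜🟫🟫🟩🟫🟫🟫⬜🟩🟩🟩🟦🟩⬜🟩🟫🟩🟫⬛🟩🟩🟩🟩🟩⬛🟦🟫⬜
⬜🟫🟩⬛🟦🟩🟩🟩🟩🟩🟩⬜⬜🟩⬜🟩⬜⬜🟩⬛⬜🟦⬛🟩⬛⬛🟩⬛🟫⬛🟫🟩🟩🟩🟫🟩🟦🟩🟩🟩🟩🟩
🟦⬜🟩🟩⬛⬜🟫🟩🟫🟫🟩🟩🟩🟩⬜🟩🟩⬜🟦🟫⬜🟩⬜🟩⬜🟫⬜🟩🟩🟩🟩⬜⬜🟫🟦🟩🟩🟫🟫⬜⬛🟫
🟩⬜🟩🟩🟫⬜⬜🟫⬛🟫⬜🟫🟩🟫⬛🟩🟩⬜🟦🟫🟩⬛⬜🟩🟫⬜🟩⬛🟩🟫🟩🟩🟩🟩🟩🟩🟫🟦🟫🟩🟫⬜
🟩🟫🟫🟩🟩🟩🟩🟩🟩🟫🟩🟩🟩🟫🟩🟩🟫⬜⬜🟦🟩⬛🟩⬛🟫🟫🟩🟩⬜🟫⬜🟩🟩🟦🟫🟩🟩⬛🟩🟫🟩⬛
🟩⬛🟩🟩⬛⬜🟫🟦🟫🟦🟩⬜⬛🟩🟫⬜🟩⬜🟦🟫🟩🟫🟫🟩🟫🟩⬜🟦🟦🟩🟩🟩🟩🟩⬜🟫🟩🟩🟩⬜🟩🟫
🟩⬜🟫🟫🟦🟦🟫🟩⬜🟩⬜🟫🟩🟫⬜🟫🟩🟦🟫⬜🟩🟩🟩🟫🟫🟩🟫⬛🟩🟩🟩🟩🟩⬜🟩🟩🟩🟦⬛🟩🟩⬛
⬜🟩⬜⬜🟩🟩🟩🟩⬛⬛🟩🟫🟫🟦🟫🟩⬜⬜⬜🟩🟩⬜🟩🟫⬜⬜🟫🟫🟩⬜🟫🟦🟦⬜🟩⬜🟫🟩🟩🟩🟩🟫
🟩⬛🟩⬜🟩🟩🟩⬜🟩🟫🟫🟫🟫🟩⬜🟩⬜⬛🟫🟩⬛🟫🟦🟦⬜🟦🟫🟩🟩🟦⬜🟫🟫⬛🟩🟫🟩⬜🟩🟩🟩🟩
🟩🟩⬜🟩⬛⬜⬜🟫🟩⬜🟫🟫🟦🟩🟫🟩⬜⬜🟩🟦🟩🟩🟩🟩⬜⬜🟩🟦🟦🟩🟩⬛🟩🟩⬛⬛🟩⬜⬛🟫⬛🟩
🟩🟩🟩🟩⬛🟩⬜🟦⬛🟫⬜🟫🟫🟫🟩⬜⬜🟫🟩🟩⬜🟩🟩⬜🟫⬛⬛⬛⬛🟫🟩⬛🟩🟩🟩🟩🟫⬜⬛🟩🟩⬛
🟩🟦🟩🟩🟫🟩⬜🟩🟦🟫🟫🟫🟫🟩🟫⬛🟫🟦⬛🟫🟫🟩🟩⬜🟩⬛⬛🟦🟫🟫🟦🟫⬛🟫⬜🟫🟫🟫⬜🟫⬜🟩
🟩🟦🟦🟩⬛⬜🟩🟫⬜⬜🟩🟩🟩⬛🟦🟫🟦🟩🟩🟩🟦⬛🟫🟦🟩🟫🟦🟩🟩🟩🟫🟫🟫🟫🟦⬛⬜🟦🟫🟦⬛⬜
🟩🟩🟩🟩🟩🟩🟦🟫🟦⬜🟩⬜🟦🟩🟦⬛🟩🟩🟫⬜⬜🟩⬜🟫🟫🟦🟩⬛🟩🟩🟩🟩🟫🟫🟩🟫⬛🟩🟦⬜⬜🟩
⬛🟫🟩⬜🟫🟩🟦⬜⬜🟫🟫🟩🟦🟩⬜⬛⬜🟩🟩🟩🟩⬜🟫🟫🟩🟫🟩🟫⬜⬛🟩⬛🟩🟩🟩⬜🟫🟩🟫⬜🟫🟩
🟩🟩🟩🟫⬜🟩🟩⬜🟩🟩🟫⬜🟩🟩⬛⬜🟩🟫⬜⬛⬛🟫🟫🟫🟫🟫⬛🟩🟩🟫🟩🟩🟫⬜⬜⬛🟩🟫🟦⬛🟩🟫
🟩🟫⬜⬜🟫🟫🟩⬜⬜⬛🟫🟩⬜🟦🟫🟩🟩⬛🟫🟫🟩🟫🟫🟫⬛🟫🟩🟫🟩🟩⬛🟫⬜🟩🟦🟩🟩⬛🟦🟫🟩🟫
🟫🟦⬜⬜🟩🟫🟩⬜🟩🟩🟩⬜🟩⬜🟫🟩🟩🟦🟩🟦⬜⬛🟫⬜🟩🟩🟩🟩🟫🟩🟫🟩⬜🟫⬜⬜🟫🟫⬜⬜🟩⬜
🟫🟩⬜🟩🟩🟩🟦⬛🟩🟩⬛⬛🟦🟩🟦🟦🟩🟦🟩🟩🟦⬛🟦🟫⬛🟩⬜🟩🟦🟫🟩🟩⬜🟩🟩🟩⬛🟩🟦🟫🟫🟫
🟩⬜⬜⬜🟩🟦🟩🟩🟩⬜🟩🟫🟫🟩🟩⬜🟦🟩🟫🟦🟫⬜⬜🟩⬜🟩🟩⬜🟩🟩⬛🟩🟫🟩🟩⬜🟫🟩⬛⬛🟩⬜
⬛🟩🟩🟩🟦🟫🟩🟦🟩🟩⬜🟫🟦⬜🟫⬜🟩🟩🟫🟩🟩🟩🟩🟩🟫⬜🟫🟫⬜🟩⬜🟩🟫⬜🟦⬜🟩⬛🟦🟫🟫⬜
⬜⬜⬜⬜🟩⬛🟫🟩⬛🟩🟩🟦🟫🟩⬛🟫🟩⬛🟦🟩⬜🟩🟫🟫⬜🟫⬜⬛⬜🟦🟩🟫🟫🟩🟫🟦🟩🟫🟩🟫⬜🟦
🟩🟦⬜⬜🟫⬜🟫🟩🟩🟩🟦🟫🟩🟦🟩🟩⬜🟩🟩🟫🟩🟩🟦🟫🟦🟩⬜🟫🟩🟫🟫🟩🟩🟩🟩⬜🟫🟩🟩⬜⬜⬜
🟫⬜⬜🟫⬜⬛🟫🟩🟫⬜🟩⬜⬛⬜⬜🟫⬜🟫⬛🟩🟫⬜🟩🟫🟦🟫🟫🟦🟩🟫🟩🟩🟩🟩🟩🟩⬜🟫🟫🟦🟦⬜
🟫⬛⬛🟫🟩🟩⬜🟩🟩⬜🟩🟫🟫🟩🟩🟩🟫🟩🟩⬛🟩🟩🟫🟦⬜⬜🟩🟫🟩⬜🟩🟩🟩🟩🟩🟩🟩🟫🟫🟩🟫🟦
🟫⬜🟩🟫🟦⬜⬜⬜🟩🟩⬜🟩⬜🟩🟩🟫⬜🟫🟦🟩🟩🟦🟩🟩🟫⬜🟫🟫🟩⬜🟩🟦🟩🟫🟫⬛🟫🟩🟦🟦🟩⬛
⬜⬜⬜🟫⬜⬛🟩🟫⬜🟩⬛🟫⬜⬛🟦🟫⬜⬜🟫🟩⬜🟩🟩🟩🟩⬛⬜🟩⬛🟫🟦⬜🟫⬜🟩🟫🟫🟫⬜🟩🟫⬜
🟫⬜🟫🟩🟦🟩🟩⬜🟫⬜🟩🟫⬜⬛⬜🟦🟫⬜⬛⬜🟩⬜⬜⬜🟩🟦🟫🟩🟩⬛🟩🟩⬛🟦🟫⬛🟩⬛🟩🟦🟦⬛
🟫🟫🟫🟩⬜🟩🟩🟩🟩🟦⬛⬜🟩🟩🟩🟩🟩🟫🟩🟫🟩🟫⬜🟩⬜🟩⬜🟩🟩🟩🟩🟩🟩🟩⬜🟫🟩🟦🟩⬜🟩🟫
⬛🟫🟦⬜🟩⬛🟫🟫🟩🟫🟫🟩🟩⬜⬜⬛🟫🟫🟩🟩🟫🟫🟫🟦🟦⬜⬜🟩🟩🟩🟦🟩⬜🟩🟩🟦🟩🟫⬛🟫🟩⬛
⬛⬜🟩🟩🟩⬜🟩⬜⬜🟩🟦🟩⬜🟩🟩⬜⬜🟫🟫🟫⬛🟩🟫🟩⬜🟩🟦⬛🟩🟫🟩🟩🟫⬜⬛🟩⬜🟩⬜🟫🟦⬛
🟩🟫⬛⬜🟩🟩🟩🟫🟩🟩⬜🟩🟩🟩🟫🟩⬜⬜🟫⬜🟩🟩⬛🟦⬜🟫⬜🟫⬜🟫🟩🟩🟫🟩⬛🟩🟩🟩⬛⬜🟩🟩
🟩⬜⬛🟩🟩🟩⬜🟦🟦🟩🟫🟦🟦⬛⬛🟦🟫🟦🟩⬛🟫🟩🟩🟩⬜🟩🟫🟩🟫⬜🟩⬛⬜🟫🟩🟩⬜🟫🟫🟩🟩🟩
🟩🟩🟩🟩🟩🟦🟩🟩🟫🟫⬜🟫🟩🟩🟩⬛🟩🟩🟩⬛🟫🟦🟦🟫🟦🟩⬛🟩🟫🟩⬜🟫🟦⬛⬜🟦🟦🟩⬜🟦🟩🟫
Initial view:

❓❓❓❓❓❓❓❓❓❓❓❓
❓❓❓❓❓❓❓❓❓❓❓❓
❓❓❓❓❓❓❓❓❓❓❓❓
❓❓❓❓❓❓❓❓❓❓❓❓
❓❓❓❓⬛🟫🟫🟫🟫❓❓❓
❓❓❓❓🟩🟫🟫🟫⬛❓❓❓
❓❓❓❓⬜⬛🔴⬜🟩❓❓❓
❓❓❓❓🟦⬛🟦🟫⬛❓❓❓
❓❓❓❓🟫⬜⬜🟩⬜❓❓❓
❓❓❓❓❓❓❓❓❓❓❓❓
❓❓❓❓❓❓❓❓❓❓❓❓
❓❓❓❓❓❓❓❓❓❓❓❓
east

❓❓❓❓❓❓❓❓❓❓❓❓
❓❓❓❓❓❓❓❓❓❓❓❓
❓❓❓❓❓❓❓❓❓❓❓❓
❓❓❓❓❓❓❓❓❓❓❓❓
❓❓❓⬛🟫🟫🟫🟫🟫❓❓❓
❓❓❓🟩🟫🟫🟫⬛🟫❓❓❓
❓❓❓⬜⬛🟫🔴🟩🟩❓❓❓
❓❓❓🟦⬛🟦🟫⬛🟩❓❓❓
❓❓❓🟫⬜⬜🟩⬜🟩❓❓❓
❓❓❓❓❓❓❓❓❓❓❓❓
❓❓❓❓❓❓❓❓❓❓❓❓
❓❓❓❓❓❓❓❓❓❓❓❓

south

❓❓❓❓❓❓❓❓❓❓❓❓
❓❓❓❓❓❓❓❓❓❓❓❓
❓❓❓❓❓❓❓❓❓❓❓❓
❓❓❓⬛🟫🟫🟫🟫🟫❓❓❓
❓❓❓🟩🟫🟫🟫⬛🟫❓❓❓
❓❓❓⬜⬛🟫⬜🟩🟩❓❓❓
❓❓❓🟦⬛🟦🔴⬛🟩❓❓❓
❓❓❓🟫⬜⬜🟩⬜🟩❓❓❓
❓❓❓❓🟩🟩🟩🟫⬜❓❓❓
❓❓❓❓❓❓❓❓❓❓❓❓
❓❓❓❓❓❓❓❓❓❓❓❓
❓❓❓❓❓❓❓❓❓❓❓❓

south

❓❓❓❓❓❓❓❓❓❓❓❓
❓❓❓❓❓❓❓❓❓❓❓❓
❓❓❓⬛🟫🟫🟫🟫🟫❓❓❓
❓❓❓🟩🟫🟫🟫⬛🟫❓❓❓
❓❓❓⬜⬛🟫⬜🟩🟩❓❓❓
❓❓❓🟦⬛🟦🟫⬛🟩❓❓❓
❓❓❓🟫⬜⬜🔴⬜🟩❓❓❓
❓❓❓❓🟩🟩🟩🟫⬜❓❓❓
❓❓❓❓🟩🟫🟫⬜🟫❓❓❓
❓❓❓❓❓❓❓❓❓❓❓❓
❓❓❓❓❓❓❓❓❓❓❓❓
❓❓❓❓❓❓❓❓❓❓❓❓

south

❓❓❓❓❓❓❓❓❓❓❓❓
❓❓❓⬛🟫🟫🟫🟫🟫❓❓❓
❓❓❓🟩🟫🟫🟫⬛🟫❓❓❓
❓❓❓⬜⬛🟫⬜🟩🟩❓❓❓
❓❓❓🟦⬛🟦🟫⬛🟩❓❓❓
❓❓❓🟫⬜⬜🟩⬜🟩❓❓❓
❓❓❓❓🟩🟩🔴🟫⬜❓❓❓
❓❓❓❓🟩🟫🟫⬜🟫❓❓❓
❓❓❓❓🟩🟦🟫🟦🟩❓❓❓
❓❓❓❓❓❓❓❓❓❓❓❓
❓❓❓❓❓❓❓❓❓❓❓❓
❓❓❓❓❓❓❓❓❓❓❓❓

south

❓❓❓⬛🟫🟫🟫🟫🟫❓❓❓
❓❓❓🟩🟫🟫🟫⬛🟫❓❓❓
❓❓❓⬜⬛🟫⬜🟩🟩❓❓❓
❓❓❓🟦⬛🟦🟫⬛🟩❓❓❓
❓❓❓🟫⬜⬜🟩⬜🟩❓❓❓
❓❓❓❓🟩🟩🟩🟫⬜❓❓❓
❓❓❓❓🟩🟫🔴⬜🟫❓❓❓
❓❓❓❓🟩🟦🟫🟦🟩❓❓❓
❓❓❓❓⬜🟩🟫🟦🟫❓❓❓
❓❓❓❓❓❓❓❓❓❓❓❓
❓❓❓❓❓❓❓❓❓❓❓❓
❓❓❓❓❓❓❓❓❓❓❓❓

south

❓❓❓🟩🟫🟫🟫⬛🟫❓❓❓
❓❓❓⬜⬛🟫⬜🟩🟩❓❓❓
❓❓❓🟦⬛🟦🟫⬛🟩❓❓❓
❓❓❓🟫⬜⬜🟩⬜🟩❓❓❓
❓❓❓❓🟩🟩🟩🟫⬜❓❓❓
❓❓❓❓🟩🟫🟫⬜🟫❓❓❓
❓❓❓❓🟩🟦🔴🟦🟩❓❓❓
❓❓❓❓⬜🟩🟫🟦🟫❓❓❓
❓❓❓❓🟩🟫🟦⬜⬜❓❓❓
❓❓❓❓❓❓❓❓❓❓❓❓
❓❓❓❓❓❓❓❓❓❓❓❓
❓❓❓❓❓❓❓❓❓❓❓❓

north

❓❓❓⬛🟫🟫🟫🟫🟫❓❓❓
❓❓❓🟩🟫🟫🟫⬛🟫❓❓❓
❓❓❓⬜⬛🟫⬜🟩🟩❓❓❓
❓❓❓🟦⬛🟦🟫⬛🟩❓❓❓
❓❓❓🟫⬜⬜🟩⬜🟩❓❓❓
❓❓❓❓🟩🟩🟩🟫⬜❓❓❓
❓❓❓❓🟩🟫🔴⬜🟫❓❓❓
❓❓❓❓🟩🟦🟫🟦🟩❓❓❓
❓❓❓❓⬜🟩🟫🟦🟫❓❓❓
❓❓❓❓🟩🟫🟦⬜⬜❓❓❓
❓❓❓❓❓❓❓❓❓❓❓❓
❓❓❓❓❓❓❓❓❓❓❓❓

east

❓❓⬛🟫🟫🟫🟫🟫❓❓❓❓
❓❓🟩🟫🟫🟫⬛🟫❓❓❓❓
❓❓⬜⬛🟫⬜🟩🟩❓❓❓❓
❓❓🟦⬛🟦🟫⬛🟩❓❓❓❓
❓❓🟫⬜⬜🟩⬜🟩🟩❓❓❓
❓❓❓🟩🟩🟩🟫⬜🟫❓❓❓
❓❓❓🟩🟫🟫🔴🟫⬜❓❓❓
❓❓❓🟩🟦🟫🟦🟩⬜❓❓❓
❓❓❓⬜🟩🟫🟦🟫🟫❓❓❓
❓❓❓🟩🟫🟦⬜⬜❓❓❓❓
❓❓❓❓❓❓❓❓❓❓❓❓
❓❓❓❓❓❓❓❓❓❓❓❓

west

❓❓❓⬛🟫🟫🟫🟫🟫❓❓❓
❓❓❓🟩🟫🟫🟫⬛🟫❓❓❓
❓❓❓⬜⬛🟫⬜🟩🟩❓❓❓
❓❓❓🟦⬛🟦🟫⬛🟩❓❓❓
❓❓❓🟫⬜⬜🟩⬜🟩🟩❓❓
❓❓❓❓🟩🟩🟩🟫⬜🟫❓❓
❓❓❓❓🟩🟫🔴⬜🟫⬜❓❓
❓❓❓❓🟩🟦🟫🟦🟩⬜❓❓
❓❓❓❓⬜🟩🟫🟦🟫🟫❓❓
❓❓❓❓🟩🟫🟦⬜⬜❓❓❓
❓❓❓❓❓❓❓❓❓❓❓❓
❓❓❓❓❓❓❓❓❓❓❓❓

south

❓❓❓🟩🟫🟫🟫⬛🟫❓❓❓
❓❓❓⬜⬛🟫⬜🟩🟩❓❓❓
❓❓❓🟦⬛🟦🟫⬛🟩❓❓❓
❓❓❓🟫⬜⬜🟩⬜🟩🟩❓❓
❓❓❓❓🟩🟩🟩🟫⬜🟫❓❓
❓❓❓❓🟩🟫🟫⬜🟫⬜❓❓
❓❓❓❓🟩🟦🔴🟦🟩⬜❓❓
❓❓❓❓⬜🟩🟫🟦🟫🟫❓❓
❓❓❓❓🟩🟫🟦⬜⬜❓❓❓
❓❓❓❓❓❓❓❓❓❓❓❓
❓❓❓❓❓❓❓❓❓❓❓❓
❓❓❓❓❓❓❓❓❓❓❓❓

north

❓❓❓⬛🟫🟫🟫🟫🟫❓❓❓
❓❓❓🟩🟫🟫🟫⬛🟫❓❓❓
❓❓❓⬜⬛🟫⬜🟩🟩❓❓❓
❓❓❓🟦⬛🟦🟫⬛🟩❓❓❓
❓❓❓🟫⬜⬜🟩⬜🟩🟩❓❓
❓❓❓❓🟩🟩🟩🟫⬜🟫❓❓
❓❓❓❓🟩🟫🔴⬜🟫⬜❓❓
❓❓❓❓🟩🟦🟫🟦🟩⬜❓❓
❓❓❓❓⬜🟩🟫🟦🟫🟫❓❓
❓❓❓❓🟩🟫🟦⬜⬜❓❓❓
❓❓❓❓❓❓❓❓❓❓❓❓
❓❓❓❓❓❓❓❓❓❓❓❓

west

❓❓❓❓⬛🟫🟫🟫🟫🟫❓❓
❓❓❓❓🟩🟫🟫🟫⬛🟫❓❓
❓❓❓❓⬜⬛🟫⬜🟩🟩❓❓
❓❓❓❓🟦⬛🟦🟫⬛🟩❓❓
❓❓❓❓🟫⬜⬜🟩⬜🟩🟩❓
❓❓❓❓🟩🟩🟩🟩🟫⬜🟫❓
❓❓❓❓⬜🟩🔴🟫⬜🟫⬜❓
❓❓❓❓🟩🟩🟦🟫🟦🟩⬜❓
❓❓❓❓🟫⬜🟩🟫🟦🟫🟫❓
❓❓❓❓❓🟩🟫🟦⬜⬜❓❓
❓❓❓❓❓❓❓❓❓❓❓❓
❓❓❓❓❓❓❓❓❓❓❓❓

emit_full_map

⬛🟫🟫🟫🟫🟫❓
🟩🟫🟫🟫⬛🟫❓
⬜⬛🟫⬜🟩🟩❓
🟦⬛🟦🟫⬛🟩❓
🟫⬜⬜🟩⬜🟩🟩
🟩🟩🟩🟩🟫⬜🟫
⬜🟩🔴🟫⬜🟫⬜
🟩🟩🟦🟫🟦🟩⬜
🟫⬜🟩🟫🟦🟫🟫
❓🟩🟫🟦⬜⬜❓

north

❓❓❓❓❓❓❓❓❓❓❓❓
❓❓❓❓⬛🟫🟫🟫🟫🟫❓❓
❓❓❓❓🟩🟫🟫🟫⬛🟫❓❓
❓❓❓❓⬜⬛🟫⬜🟩🟩❓❓
❓❓❓❓🟦⬛🟦🟫⬛🟩❓❓
❓❓❓❓🟫⬜⬜🟩⬜🟩🟩❓
❓❓❓❓🟩🟩🔴🟩🟫⬜🟫❓
❓❓❓❓⬜🟩🟫🟫⬜🟫⬜❓
❓❓❓❓🟩🟩🟦🟫🟦🟩⬜❓
❓❓❓❓🟫⬜🟩🟫🟦🟫🟫❓
❓❓❓❓❓🟩🟫🟦⬜⬜❓❓
❓❓❓❓❓❓❓❓❓❓❓❓

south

❓❓❓❓⬛🟫🟫🟫🟫🟫❓❓
❓❓❓❓🟩🟫🟫🟫⬛🟫❓❓
❓❓❓❓⬜⬛🟫⬜🟩🟩❓❓
❓❓❓❓🟦⬛🟦🟫⬛🟩❓❓
❓❓❓❓🟫⬜⬜🟩⬜🟩🟩❓
❓❓❓❓🟩🟩🟩🟩🟫⬜🟫❓
❓❓❓❓⬜🟩🔴🟫⬜🟫⬜❓
❓❓❓❓🟩🟩🟦🟫🟦🟩⬜❓
❓❓❓❓🟫⬜🟩🟫🟦🟫🟫❓
❓❓❓❓❓🟩🟫🟦⬜⬜❓❓
❓❓❓❓❓❓❓❓❓❓❓❓
❓❓❓❓❓❓❓❓❓❓❓❓

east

❓❓❓⬛🟫🟫🟫🟫🟫❓❓❓
❓❓❓🟩🟫🟫🟫⬛🟫❓❓❓
❓❓❓⬜⬛🟫⬜🟩🟩❓❓❓
❓❓❓🟦⬛🟦🟫⬛🟩❓❓❓
❓❓❓🟫⬜⬜🟩⬜🟩🟩❓❓
❓❓❓🟩🟩🟩🟩🟫⬜🟫❓❓
❓❓❓⬜🟩🟫🔴⬜🟫⬜❓❓
❓❓❓🟩🟩🟦🟫🟦🟩⬜❓❓
❓❓❓🟫⬜🟩🟫🟦🟫🟫❓❓
❓❓❓❓🟩🟫🟦⬜⬜❓❓❓
❓❓❓❓❓❓❓❓❓❓❓❓
❓❓❓❓❓❓❓❓❓❓❓❓

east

❓❓⬛🟫🟫🟫🟫🟫❓❓❓❓
❓❓🟩🟫🟫🟫⬛🟫❓❓❓❓
❓❓⬜⬛🟫⬜🟩🟩❓❓❓❓
❓❓🟦⬛🟦🟫⬛🟩❓❓❓❓
❓❓🟫⬜⬜🟩⬜🟩🟩❓❓❓
❓❓🟩🟩🟩🟩🟫⬜🟫❓❓❓
❓❓⬜🟩🟫🟫🔴🟫⬜❓❓❓
❓❓🟩🟩🟦🟫🟦🟩⬜❓❓❓
❓❓🟫⬜🟩🟫🟦🟫🟫❓❓❓
❓❓❓🟩🟫🟦⬜⬜❓❓❓❓
❓❓❓❓❓❓❓❓❓❓❓❓
❓❓❓❓❓❓❓❓❓❓❓❓

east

❓⬛🟫🟫🟫🟫🟫❓❓❓❓❓
❓🟩🟫🟫🟫⬛🟫❓❓❓❓❓
❓⬜⬛🟫⬜🟩🟩❓❓❓❓❓
❓🟦⬛🟦🟫⬛🟩❓❓❓❓❓
❓🟫⬜⬜🟩⬜🟩🟩⬜❓❓❓
❓🟩🟩🟩🟩🟫⬜🟫🟫❓❓❓
❓⬜🟩🟫🟫⬜🔴⬜⬛❓❓❓
❓🟩🟩🟦🟫🟦🟩⬜🟫❓❓❓
❓🟫⬜🟩🟫🟦🟫🟫🟦❓❓❓
❓❓🟩🟫🟦⬜⬜❓❓❓❓❓
❓❓❓❓❓❓❓❓❓❓❓❓
❓❓❓❓❓❓❓❓❓❓❓❓

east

⬛🟫🟫🟫🟫🟫❓❓❓❓❓❓
🟩🟫🟫🟫⬛🟫❓❓❓❓❓❓
⬜⬛🟫⬜🟩🟩❓❓❓❓❓❓
🟦⬛🟦🟫⬛🟩❓❓❓❓❓❓
🟫⬜⬜🟩⬜🟩🟩⬜🟩❓❓❓
🟩🟩🟩🟩🟫⬜🟫🟫⬜❓❓❓
⬜🟩🟫🟫⬜🟫🔴⬛⬜❓❓❓
🟩🟩🟦🟫🟦🟩⬜🟫🟩❓❓❓
🟫⬜🟩🟫🟦🟫🟫🟦🟩❓❓❓
❓🟩🟫🟦⬜⬜❓❓❓❓❓❓
❓❓❓❓❓❓❓❓❓❓❓❓
❓❓❓❓❓❓❓❓❓❓❓❓

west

❓⬛🟫🟫🟫🟫🟫❓❓❓❓❓
❓🟩🟫🟫🟫⬛🟫❓❓❓❓❓
❓⬜⬛🟫⬜🟩🟩❓❓❓❓❓
❓🟦⬛🟦🟫⬛🟩❓❓❓❓❓
❓🟫⬜⬜🟩⬜🟩🟩⬜🟩❓❓
❓🟩🟩🟩🟩🟫⬜🟫🟫⬜❓❓
❓⬜🟩🟫🟫⬜🔴⬜⬛⬜❓❓
❓🟩🟩🟦🟫🟦🟩⬜🟫🟩❓❓
❓🟫⬜🟩🟫🟦🟫🟫🟦🟩❓❓
❓❓🟩🟫🟦⬜⬜❓❓❓❓❓
❓❓❓❓❓❓❓❓❓❓❓❓
❓❓❓❓❓❓❓❓❓❓❓❓

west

❓❓⬛🟫🟫🟫🟫🟫❓❓❓❓
❓❓🟩🟫🟫🟫⬛🟫❓❓❓❓
❓❓⬜⬛🟫⬜🟩🟩❓❓❓❓
❓❓🟦⬛🟦🟫⬛🟩❓❓❓❓
❓❓🟫⬜⬜🟩⬜🟩🟩⬜🟩❓
❓❓🟩🟩🟩🟩🟫⬜🟫🟫⬜❓
❓❓⬜🟩🟫🟫🔴🟫⬜⬛⬜❓
❓❓🟩🟩🟦🟫🟦🟩⬜🟫🟩❓
❓❓🟫⬜🟩🟫🟦🟫🟫🟦🟩❓
❓❓❓🟩🟫🟦⬜⬜❓❓❓❓
❓❓❓❓❓❓❓❓❓❓❓❓
❓❓❓❓❓❓❓❓❓❓❓❓

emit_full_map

⬛🟫🟫🟫🟫🟫❓❓❓
🟩🟫🟫🟫⬛🟫❓❓❓
⬜⬛🟫⬜🟩🟩❓❓❓
🟦⬛🟦🟫⬛🟩❓❓❓
🟫⬜⬜🟩⬜🟩🟩⬜🟩
🟩🟩🟩🟩🟫⬜🟫🟫⬜
⬜🟩🟫🟫🔴🟫⬜⬛⬜
🟩🟩🟦🟫🟦🟩⬜🟫🟩
🟫⬜🟩🟫🟦🟫🟫🟦🟩
❓🟩🟫🟦⬜⬜❓❓❓


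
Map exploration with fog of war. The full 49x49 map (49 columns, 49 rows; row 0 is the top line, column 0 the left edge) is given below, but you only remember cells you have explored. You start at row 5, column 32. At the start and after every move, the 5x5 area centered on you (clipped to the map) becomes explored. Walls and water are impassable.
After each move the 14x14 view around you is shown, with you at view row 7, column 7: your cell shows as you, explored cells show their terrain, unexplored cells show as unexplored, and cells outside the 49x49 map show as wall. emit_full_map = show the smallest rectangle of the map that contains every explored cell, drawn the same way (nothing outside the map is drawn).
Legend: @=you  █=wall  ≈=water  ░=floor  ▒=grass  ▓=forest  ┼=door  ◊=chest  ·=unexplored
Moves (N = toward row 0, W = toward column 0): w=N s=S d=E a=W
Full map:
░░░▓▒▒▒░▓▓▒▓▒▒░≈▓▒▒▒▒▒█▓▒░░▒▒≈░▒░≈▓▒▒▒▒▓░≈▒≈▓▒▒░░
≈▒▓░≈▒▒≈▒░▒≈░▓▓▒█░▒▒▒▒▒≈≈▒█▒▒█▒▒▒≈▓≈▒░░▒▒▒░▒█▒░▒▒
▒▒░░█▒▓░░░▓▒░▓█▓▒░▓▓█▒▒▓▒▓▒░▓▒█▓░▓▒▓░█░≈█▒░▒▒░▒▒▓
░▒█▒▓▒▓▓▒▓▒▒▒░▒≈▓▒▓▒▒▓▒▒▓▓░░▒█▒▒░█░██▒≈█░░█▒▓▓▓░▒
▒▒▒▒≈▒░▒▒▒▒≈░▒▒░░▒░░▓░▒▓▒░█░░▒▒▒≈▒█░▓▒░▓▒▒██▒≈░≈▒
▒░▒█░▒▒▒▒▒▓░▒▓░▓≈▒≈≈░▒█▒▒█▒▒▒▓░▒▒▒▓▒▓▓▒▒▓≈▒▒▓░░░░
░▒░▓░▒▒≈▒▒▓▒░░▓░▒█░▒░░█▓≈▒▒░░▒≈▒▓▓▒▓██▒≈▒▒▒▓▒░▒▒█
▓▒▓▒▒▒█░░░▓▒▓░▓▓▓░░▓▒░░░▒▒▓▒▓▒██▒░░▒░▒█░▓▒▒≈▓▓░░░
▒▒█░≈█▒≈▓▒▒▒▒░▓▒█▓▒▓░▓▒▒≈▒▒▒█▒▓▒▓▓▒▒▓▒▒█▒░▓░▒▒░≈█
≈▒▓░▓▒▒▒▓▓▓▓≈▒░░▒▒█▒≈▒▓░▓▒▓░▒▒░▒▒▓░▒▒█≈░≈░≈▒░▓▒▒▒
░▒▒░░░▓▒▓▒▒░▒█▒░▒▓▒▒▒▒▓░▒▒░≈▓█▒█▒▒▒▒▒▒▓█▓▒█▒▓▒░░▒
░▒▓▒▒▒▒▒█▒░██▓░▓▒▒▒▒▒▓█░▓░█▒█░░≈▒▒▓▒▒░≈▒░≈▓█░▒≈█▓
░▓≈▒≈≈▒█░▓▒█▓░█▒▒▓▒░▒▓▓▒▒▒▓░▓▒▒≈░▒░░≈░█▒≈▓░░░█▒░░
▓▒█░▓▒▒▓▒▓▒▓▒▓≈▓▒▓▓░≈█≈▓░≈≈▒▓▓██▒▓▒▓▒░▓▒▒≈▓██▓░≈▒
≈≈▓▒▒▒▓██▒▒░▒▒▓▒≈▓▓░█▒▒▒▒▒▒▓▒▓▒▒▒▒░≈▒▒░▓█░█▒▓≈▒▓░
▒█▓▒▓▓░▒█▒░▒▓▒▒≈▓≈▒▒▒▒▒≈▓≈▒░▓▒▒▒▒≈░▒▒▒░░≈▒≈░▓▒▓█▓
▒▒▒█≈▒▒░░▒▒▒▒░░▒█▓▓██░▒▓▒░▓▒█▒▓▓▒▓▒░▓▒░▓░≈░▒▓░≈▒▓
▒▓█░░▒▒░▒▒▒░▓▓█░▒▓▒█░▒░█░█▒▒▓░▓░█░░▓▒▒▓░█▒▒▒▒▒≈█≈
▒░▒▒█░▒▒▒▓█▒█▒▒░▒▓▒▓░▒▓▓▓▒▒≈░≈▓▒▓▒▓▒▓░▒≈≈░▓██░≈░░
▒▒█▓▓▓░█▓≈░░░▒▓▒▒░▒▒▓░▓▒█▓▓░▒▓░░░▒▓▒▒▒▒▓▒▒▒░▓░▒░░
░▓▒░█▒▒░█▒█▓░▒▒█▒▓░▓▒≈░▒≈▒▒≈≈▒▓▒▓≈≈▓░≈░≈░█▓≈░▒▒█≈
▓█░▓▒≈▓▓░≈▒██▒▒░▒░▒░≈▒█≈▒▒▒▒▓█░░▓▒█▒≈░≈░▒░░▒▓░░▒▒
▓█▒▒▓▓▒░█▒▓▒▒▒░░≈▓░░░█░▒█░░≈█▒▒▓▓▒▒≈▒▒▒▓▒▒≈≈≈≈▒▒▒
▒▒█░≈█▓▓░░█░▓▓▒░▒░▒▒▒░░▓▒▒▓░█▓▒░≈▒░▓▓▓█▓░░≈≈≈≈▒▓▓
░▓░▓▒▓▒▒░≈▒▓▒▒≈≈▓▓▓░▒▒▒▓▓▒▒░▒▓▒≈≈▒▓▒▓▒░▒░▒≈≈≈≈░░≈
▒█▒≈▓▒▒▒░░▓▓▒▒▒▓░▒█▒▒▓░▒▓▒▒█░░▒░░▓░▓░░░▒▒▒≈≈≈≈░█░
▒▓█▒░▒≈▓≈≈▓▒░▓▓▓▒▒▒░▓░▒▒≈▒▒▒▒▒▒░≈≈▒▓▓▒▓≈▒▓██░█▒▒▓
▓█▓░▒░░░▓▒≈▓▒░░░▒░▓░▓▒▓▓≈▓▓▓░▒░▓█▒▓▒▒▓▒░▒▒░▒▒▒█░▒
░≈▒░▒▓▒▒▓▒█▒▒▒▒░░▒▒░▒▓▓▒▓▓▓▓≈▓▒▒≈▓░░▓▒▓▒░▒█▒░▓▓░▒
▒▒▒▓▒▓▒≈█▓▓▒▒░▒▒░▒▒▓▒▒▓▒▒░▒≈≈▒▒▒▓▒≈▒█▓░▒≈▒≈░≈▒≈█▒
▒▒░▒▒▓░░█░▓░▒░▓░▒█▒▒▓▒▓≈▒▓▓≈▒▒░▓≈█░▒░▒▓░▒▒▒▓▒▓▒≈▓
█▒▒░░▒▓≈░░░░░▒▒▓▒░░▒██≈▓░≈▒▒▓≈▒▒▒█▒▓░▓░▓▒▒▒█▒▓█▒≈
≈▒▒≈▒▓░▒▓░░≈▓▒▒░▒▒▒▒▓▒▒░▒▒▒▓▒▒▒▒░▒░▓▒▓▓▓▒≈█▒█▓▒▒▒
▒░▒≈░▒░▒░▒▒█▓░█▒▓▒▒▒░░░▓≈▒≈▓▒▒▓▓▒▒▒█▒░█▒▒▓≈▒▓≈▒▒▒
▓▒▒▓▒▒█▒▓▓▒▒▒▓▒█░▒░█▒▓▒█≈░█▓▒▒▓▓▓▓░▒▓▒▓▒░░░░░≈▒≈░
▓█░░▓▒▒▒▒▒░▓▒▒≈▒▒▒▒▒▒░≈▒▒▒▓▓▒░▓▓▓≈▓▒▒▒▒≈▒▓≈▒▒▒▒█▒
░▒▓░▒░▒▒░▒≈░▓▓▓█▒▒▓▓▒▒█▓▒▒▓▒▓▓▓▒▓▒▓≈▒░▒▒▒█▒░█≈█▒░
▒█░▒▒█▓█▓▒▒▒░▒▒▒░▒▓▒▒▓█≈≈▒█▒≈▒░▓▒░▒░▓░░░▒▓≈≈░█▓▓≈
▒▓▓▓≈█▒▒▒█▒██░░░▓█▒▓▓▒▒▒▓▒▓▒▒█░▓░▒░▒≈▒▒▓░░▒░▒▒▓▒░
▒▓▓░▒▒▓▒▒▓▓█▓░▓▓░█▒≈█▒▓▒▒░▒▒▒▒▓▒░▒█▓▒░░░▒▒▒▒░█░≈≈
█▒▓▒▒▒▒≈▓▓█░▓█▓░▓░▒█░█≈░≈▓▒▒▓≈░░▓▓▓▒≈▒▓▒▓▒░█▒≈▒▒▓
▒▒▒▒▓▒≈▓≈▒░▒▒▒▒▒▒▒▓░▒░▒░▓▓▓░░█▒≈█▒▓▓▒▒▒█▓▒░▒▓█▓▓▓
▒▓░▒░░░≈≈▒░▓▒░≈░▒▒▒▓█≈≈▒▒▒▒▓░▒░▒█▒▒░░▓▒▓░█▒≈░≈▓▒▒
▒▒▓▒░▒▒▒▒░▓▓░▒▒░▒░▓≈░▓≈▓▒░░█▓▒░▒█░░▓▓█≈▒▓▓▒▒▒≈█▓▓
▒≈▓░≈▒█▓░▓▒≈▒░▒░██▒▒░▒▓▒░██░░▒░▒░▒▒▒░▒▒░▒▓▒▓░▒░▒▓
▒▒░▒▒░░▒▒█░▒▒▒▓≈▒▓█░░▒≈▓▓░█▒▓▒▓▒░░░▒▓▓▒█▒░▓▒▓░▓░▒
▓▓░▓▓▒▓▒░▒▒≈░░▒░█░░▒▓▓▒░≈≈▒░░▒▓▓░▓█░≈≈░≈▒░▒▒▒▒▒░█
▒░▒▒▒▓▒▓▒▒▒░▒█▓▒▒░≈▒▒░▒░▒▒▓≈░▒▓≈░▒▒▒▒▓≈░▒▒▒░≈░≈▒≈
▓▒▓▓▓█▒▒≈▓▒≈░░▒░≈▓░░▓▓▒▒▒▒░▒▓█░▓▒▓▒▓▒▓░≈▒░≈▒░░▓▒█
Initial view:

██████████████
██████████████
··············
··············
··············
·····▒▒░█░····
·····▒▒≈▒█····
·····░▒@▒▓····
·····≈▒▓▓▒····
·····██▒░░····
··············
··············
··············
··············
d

██████████████
██████████████
··············
··············
··············
····▒▒░█░█····
····▒▒≈▒█░····
····░▒▒@▓▒····
····≈▒▓▓▒▓····
····██▒░░▒····
··············
··············
··············
··············

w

██████████████
██████████████
██████████████
··············
··············
·····▓░▓▒▓····
····▒▒░█░█····
····▒▒≈@█░····
····░▒▒▒▓▒····
····≈▒▓▓▒▓····
····██▒░░▒····
··············
··············
··············

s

██████████████
██████████████
··············
··············
·····▓░▓▒▓····
····▒▒░█░█····
····▒▒≈▒█░····
····░▒▒@▓▒····
····≈▒▓▓▒▓····
····██▒░░▒····
··············
··············
··············
··············

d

██████████████
██████████████
··············
··············
····▓░▓▒▓·····
···▒▒░█░██····
···▒▒≈▒█░▓····
···░▒▒▒@▒▓····
···≈▒▓▓▒▓█····
···██▒░░▒░····
··············
··············
··············
··············

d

██████████████
██████████████
··············
··············
···▓░▓▒▓······
··▒▒░█░██▒····
··▒▒≈▒█░▓▒····
··░▒▒▒▓@▓▓····
··≈▒▓▓▒▓██····
··██▒░░▒░▒····
··············
··············
··············
··············

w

██████████████
██████████████
██████████████
··············
··············
···▓░▓▒▓░█····
··▒▒░█░██▒····
··▒▒≈▒█@▓▒····
··░▒▒▒▓▒▓▓····
··≈▒▓▓▒▓██····
··██▒░░▒░▒····
··············
··············
··············

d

██████████████
██████████████
██████████████
··············
··············
··▓░▓▒▓░█░····
·▒▒░█░██▒≈····
·▒▒≈▒█░@▒░····
·░▒▒▒▓▒▓▓▒····
·≈▒▓▓▒▓██▒····
·██▒░░▒░▒·····
··············
··············
··············

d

██████████████
██████████████
██████████████
··············
··············
·▓░▓▒▓░█░≈····
▒▒░█░██▒≈█····
▒▒≈▒█░▓@░▓····
░▒▒▒▓▒▓▓▒▒····
≈▒▓▓▒▓██▒≈····
██▒░░▒░▒······
··············
··············
··············

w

██████████████
██████████████
██████████████
██████████████
··············
·····≈▒░░▒····
·▓░▓▒▓░█░≈····
▒▒░█░██@≈█····
▒▒≈▒█░▓▒░▓····
░▒▒▒▓▒▓▓▒▒····
≈▒▓▓▒▓██▒≈····
██▒░░▒░▒······
··············
··············

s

██████████████
██████████████
██████████████
··············
·····≈▒░░▒····
·▓░▓▒▓░█░≈····
▒▒░█░██▒≈█····
▒▒≈▒█░▓@░▓····
░▒▒▒▓▒▓▓▒▒····
≈▒▓▓▒▓██▒≈····
██▒░░▒░▒······
··············
··············
··············

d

██████████████
██████████████
██████████████
··············
····≈▒░░▒·····
▓░▓▒▓░█░≈█····
▒░█░██▒≈█░····
▒≈▒█░▓▒@▓▒····
▒▒▒▓▒▓▓▒▒▓····
▒▓▓▒▓██▒≈▒····
█▒░░▒░▒·······
··············
··············
··············

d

██████████████
██████████████
██████████████
··············
···≈▒░░▒······
░▓▒▓░█░≈█▒····
░█░██▒≈█░░····
≈▒█░▓▒░@▒▒····
▒▒▓▒▓▓▒▒▓≈····
▓▓▒▓██▒≈▒▒····
▒░░▒░▒········
··············
··············
··············

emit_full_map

·····≈▒░░▒··
·▓░▓▒▓░█░≈█▒
▒▒░█░██▒≈█░░
▒▒≈▒█░▓▒░@▒▒
░▒▒▒▓▒▓▓▒▒▓≈
≈▒▓▓▒▓██▒≈▒▒
██▒░░▒░▒····

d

██████████████
██████████████
██████████████
··············
··≈▒░░▒·······
▓▒▓░█░≈█▒░····
█░██▒≈█░░█····
▒█░▓▒░▓@▒█····
▒▓▒▓▓▒▒▓≈▒····
▓▒▓██▒≈▒▒▒····
░░▒░▒·········
··············
··············
··············

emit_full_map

·····≈▒░░▒···
·▓░▓▒▓░█░≈█▒░
▒▒░█░██▒≈█░░█
▒▒≈▒█░▓▒░▓@▒█
░▒▒▒▓▒▓▓▒▒▓≈▒
≈▒▓▓▒▓██▒≈▒▒▒
██▒░░▒░▒·····


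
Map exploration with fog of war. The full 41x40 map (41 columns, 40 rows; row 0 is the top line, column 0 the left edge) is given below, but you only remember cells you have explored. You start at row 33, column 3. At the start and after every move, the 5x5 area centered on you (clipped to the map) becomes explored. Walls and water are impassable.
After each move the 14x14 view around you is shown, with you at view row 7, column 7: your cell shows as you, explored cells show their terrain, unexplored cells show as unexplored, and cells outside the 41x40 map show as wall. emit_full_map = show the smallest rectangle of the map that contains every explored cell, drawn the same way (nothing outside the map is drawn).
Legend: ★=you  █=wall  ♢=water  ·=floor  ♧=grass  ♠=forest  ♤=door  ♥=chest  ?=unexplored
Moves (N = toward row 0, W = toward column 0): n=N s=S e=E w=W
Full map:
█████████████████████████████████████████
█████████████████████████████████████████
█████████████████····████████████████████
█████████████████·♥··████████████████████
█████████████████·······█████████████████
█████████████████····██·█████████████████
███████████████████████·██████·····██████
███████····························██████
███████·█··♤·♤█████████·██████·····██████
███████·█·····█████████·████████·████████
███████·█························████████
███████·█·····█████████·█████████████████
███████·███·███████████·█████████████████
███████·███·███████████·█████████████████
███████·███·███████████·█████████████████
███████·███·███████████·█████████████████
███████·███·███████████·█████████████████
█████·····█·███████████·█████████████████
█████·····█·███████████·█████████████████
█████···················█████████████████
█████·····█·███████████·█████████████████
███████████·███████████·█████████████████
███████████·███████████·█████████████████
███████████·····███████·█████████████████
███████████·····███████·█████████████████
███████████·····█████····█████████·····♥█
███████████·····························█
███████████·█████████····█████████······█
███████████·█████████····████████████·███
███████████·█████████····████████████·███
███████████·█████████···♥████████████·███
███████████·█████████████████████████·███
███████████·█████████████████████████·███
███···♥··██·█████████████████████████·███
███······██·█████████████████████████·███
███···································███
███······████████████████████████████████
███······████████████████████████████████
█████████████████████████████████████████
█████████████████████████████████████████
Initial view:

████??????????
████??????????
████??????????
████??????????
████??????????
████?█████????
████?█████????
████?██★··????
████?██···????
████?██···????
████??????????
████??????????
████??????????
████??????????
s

████??????????
████??????????
████??????????
████??????????
████?█████????
████?█████????
████?██···????
████?██★··????
████?██···????
████?██···????
████??????????
████??????????
████??????????
██████████████

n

████??????????
████??????????
████??????????
████??????????
████??????????
████?█████????
████?█████????
████?██★··????
████?██···????
████?██···????
████?██···????
████??????????
████??????????
████??????????

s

████??????????
████??????????
████??????????
████??????????
████?█████????
████?█████????
████?██···????
████?██★··????
████?██···????
████?██···????
████??????????
████??????????
████??????????
██████████████

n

████??????????
████??????????
████??????????
████??????????
████??????????
████?█████????
████?█████????
████?██★··????
████?██···????
████?██···????
████?██···????
████??????????
████??????????
████??????????
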